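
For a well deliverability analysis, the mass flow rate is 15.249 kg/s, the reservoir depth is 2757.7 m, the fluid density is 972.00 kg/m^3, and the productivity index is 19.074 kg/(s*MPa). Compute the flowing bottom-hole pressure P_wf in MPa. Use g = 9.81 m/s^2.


Step 1: P_i = rho*g*h/1e6 = 972.0*9.81*2757.7/1e6 = 26.29555 MPa
Step 2: P_wf = P_i - mdot/PI = 26.29555 - 15.249/19.074 = 25.496 MPa
P_wf = 25.496 MPa


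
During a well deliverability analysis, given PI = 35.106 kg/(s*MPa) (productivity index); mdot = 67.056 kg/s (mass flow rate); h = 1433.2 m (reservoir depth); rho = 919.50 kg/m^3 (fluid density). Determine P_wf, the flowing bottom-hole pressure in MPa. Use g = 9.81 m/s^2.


Step 1: P_i = rho*g*h/1e6 = 919.5*9.81*1433.2/1e6 = 12.92789 MPa
Step 2: P_wf = P_i - mdot/PI = 12.92789 - 67.056/35.106 = 11.018 MPa
P_wf = 11.018 MPa


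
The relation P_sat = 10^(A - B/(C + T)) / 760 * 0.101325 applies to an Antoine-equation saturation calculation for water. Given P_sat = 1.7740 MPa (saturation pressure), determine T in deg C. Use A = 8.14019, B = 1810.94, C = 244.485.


T = B / (A - log10(P_sat * 760 / 0.101325)) - C
T = 1810.94 / (8.14019 - log10(1.7740 * 760 / 0.101325)) - 244.485
T = 206.43 deg C


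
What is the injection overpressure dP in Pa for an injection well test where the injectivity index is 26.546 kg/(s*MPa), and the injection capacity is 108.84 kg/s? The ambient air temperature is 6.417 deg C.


dP = mdot * 1000 / II
dP = 108.84 * 1000 / 26.546
dP = 4100.053 kPa
Convert: 4100.053 kPa * 1000.0 = 4.1001e+06 Pa
dP = 4.1001e+06 Pa


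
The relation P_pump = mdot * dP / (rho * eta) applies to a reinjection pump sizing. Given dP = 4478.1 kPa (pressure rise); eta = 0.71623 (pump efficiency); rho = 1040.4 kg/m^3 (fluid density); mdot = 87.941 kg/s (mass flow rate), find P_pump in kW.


P_pump = mdot * dP / (rho * eta)
P_pump = 87.941 * 4478.1 / (1040.4 * 0.71623)
P_pump = 528.48 kW


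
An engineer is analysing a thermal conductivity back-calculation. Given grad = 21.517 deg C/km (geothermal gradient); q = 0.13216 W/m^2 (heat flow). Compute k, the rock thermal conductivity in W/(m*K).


k = q / (grad / 1000)
k = 0.13216 / (21.517 / 1000)
k = 6.1421 W/(m*K)


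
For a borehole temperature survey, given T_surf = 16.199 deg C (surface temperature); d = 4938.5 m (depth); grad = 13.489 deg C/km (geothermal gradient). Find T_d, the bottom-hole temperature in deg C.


T_d = T_surf + grad * d / 1000
T_d = 16.199 + 13.489 * 4938.5 / 1000
T_d = 82.814 deg C


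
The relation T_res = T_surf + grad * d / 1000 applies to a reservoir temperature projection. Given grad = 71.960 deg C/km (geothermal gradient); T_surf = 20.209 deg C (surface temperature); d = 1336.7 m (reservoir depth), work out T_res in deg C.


T_res = T_surf + grad * d / 1000
T_res = 20.209 + 71.960 * 1336.7 / 1000
T_res = 116.40 deg C


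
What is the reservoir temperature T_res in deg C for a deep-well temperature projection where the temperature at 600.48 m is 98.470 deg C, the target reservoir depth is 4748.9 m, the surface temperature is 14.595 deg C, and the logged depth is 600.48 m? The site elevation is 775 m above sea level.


Step 1: grad = (T_d1 - T_surf)/d1 * 1000 = (98.47 - 14.595)/600.48 * 1000 = 139.6799 deg C/km
Step 2: T_res = T_surf + grad*d2/1000 = 14.595 + 139.6799*4748.9/1000 = 677.92 deg C
T_res = 677.92 deg C


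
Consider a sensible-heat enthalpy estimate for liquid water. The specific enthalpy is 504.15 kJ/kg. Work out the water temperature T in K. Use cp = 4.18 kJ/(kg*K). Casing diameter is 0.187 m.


T = h / cp
T = 504.15 / 4.18
T = 120.6100 deg C
Convert to K: 120.6100 + 273.15 = 393.76 K
T = 393.76 K


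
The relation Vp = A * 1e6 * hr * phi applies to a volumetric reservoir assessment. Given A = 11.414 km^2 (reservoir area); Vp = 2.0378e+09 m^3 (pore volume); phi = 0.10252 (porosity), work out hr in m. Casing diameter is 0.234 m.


hr = Vp / (A * 1e6 * phi)
hr = 2.0378e+09 / (11.414 * 1e6 * 0.10252)
hr = 1741.5 m


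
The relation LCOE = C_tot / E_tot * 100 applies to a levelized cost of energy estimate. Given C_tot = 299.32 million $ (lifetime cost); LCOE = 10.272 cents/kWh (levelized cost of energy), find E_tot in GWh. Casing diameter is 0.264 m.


E_tot = C_tot / LCOE * 100
E_tot = 299.32 / 10.272 * 100
E_tot = 2913.9 GWh


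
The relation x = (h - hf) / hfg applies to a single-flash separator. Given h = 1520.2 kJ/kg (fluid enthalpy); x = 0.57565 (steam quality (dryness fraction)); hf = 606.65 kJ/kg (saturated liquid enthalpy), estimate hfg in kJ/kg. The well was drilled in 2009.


hfg = (h - hf) / x
hfg = (1520.2 - 606.65) / 0.57565
hfg = 1587.0 kJ/kg


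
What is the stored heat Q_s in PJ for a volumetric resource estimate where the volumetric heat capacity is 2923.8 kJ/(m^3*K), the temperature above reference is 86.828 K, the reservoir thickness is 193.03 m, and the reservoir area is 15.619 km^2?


Step 1: Vr = A*1e6*hr = 15.619*1e6*193.03 = 3.014936e+09 m^3
Step 2: Q_s = Vr*rhoc*dT/1e12 = 3.014936e+09*2923.8*86.828/1e12 = 765.39 PJ
Q_s = 765.39 PJ


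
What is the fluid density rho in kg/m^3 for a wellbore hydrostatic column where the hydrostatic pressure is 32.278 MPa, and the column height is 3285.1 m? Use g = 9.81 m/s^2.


rho = P * 1e6 / (g * h)
rho = 32.278 * 1e6 / (9.81 * 3285.1)
rho = 1001.6 kg/m^3


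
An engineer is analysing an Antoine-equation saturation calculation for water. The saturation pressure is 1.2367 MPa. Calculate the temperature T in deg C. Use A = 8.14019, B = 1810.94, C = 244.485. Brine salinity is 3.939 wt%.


T = B / (A - log10(P_sat * 760 / 0.101325)) - C
T = 1810.94 / (8.14019 - log10(1.2367 * 760 / 0.101325)) - 244.485
T = 189.50 deg C


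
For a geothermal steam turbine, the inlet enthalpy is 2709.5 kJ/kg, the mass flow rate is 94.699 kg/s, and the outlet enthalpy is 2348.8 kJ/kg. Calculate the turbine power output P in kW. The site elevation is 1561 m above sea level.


P = mdot * (h_in - h_out) / 1000
P = 94.699 * (2709.5 - 2348.8) / 1000
P = 34.15793 MW
Convert: 34.15793 MW * 1000.0 = 34158 kW
P = 34158 kW


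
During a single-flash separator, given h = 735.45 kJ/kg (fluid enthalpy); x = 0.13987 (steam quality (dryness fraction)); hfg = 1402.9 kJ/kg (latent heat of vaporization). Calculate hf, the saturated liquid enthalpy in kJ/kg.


hf = h - x * hfg
hf = 735.45 - 0.13987 * 1402.9
hf = 539.23 kJ/kg


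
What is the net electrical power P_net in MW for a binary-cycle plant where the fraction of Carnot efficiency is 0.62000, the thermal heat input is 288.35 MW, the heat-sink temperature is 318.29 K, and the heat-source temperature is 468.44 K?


Step 1: eta = (1 - Tc/Th)*f = (1 - 318.29/468.44)*0.62 = 0.1987298
Step 2: P_net = eta * Q_in = 0.1987298 * 288.35 = 57.304 MW
P_net = 57.304 MW


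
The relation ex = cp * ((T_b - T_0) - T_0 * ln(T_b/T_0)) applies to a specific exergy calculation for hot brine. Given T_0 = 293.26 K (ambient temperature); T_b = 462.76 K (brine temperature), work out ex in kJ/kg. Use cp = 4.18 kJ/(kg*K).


ex = cp * ((T_b - T_0) - T_0 * ln(T_b/T_0))
ex = 4.18 * ((462.76 - 293.26) - 293.26 * ln(462.76/293.26))
ex = 149.35 kJ/kg


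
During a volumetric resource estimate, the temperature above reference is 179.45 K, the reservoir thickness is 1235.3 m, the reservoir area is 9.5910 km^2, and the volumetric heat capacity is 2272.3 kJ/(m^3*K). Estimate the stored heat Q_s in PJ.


Step 1: Vr = A*1e6*hr = 9.591*1e6*1235.3 = 1.184776e+10 m^3
Step 2: Q_s = Vr*rhoc*dT/1e12 = 1.184776e+10*2272.3*179.45/1e12 = 4831.1 PJ
Q_s = 4831.1 PJ


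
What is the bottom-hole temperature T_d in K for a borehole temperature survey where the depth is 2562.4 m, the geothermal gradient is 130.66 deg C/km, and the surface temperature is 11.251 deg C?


T_d = T_surf + grad * d / 1000
T_d = 11.251 + 130.66 * 2562.4 / 1000
T_d = 346.0542 deg C
Convert to K: 346.0542 + 273.15 = 619.20 K
T_d = 619.20 K


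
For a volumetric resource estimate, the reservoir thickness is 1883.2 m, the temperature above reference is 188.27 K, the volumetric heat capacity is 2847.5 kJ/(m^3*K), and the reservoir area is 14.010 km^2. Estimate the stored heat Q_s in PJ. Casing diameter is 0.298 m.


Step 1: Vr = A*1e6*hr = 14.01*1e6*1883.2 = 2.638363e+10 m^3
Step 2: Q_s = Vr*rhoc*dT/1e12 = 2.638363e+10*2847.5*188.27/1e12 = 14144 PJ
Q_s = 14144 PJ


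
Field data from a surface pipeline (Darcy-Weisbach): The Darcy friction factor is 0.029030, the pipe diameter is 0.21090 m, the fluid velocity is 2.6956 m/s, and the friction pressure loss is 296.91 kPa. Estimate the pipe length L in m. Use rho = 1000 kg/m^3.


L = dP*1000*D / (f*rho*vel^2/2)
L = 296.91*1000*0.21090 / (0.029030*1000*2.6956^2/2)
L = 593.71 m


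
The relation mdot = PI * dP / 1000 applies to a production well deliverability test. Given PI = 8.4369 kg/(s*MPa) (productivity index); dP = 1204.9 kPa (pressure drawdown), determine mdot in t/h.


mdot = PI * dP / 1000
mdot = 8.4369 * 1204.9 / 1000
mdot = 10.16562 kg/s
Convert: 10.16562 kg/s * 3.6 = 36.596 t/h
mdot = 36.596 t/h


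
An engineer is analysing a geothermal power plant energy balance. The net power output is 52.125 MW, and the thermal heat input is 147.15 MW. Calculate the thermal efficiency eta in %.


eta = W_net / Q_in * 100
eta = 52.125 / 147.15 * 100
eta = 35.423 %


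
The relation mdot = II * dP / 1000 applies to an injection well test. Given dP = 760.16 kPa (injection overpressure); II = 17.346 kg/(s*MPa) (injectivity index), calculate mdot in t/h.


mdot = II * dP / 1000
mdot = 17.346 * 760.16 / 1000
mdot = 13.18574 kg/s
Convert: 13.18574 kg/s * 3.6 = 47.469 t/h
mdot = 47.469 t/h


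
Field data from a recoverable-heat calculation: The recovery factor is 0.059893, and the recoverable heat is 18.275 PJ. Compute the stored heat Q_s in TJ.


Q_s = Q_rec / RF
Q_s = 18.275 / 0.059893
Q_s = 305.1275 PJ
Convert: 305.1275 PJ * 1000.0 = 3.0513e+05 TJ
Q_s = 3.0513e+05 TJ


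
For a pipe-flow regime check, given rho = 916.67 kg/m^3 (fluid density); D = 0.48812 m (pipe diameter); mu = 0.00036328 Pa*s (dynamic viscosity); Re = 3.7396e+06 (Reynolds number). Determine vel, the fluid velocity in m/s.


vel = Re * mu / (rho * D)
vel = 3.7396e+06 * 0.00036328 / (916.67 * 0.48812)
vel = 3.0362 m/s


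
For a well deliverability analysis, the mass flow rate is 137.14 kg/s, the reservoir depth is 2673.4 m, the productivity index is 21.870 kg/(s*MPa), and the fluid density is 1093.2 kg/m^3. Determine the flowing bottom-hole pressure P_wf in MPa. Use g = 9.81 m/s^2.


Step 1: P_i = rho*g*h/1e6 = 1093.2*9.81*2673.4/1e6 = 28.67032 MPa
Step 2: P_wf = P_i - mdot/PI = 28.67032 - 137.14/21.87 = 22.400 MPa
P_wf = 22.400 MPa


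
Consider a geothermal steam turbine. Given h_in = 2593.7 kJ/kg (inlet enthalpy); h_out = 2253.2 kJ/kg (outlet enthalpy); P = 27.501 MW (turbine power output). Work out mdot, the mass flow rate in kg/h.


mdot = P * 1000 / (h_in - h_out)
mdot = 27.501 * 1000 / (2593.7 - 2253.2)
mdot = 80.76652 kg/s
Convert: 80.76652 kg/s * 3600.0 = 2.9076e+05 kg/h
mdot = 2.9076e+05 kg/h


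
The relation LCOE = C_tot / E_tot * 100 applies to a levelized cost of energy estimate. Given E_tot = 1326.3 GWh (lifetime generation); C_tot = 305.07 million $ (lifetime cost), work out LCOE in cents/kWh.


LCOE = C_tot / E_tot * 100
LCOE = 305.07 / 1326.3 * 100
LCOE = 23.002 cents/kWh


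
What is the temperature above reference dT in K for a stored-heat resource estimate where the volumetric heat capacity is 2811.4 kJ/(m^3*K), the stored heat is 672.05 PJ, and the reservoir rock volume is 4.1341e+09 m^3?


dT = Q_s * 1e12 / (Vr * rhoc)
dT = 672.05 * 1e12 / (4.1341e+09 * 2811.4)
dT = 57.823 K


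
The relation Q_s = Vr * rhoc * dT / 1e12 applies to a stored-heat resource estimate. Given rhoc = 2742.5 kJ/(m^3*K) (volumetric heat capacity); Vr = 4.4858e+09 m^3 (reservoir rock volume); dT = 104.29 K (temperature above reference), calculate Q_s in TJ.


Q_s = Vr * rhoc * dT / 1e12
Q_s = 4.4858e+09 * 2742.5 * 104.29 / 1e12
Q_s = 1283.008 PJ
Convert: 1283.008 PJ * 1000.0 = 1.2830e+06 TJ
Q_s = 1.2830e+06 TJ


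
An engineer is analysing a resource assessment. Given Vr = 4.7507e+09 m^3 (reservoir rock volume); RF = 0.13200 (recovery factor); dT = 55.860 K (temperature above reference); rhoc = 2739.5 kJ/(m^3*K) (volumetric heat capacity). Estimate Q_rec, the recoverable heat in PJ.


Step 1: Q_s = Vr*rhoc*dT/1e12 = 4.7507e+09*2739.5*55.86/1e12 = 726.9924 PJ
Step 2: Q_rec = Q_s * RF = 726.9924 * 0.132 = 95.963 PJ
Q_rec = 95.963 PJ


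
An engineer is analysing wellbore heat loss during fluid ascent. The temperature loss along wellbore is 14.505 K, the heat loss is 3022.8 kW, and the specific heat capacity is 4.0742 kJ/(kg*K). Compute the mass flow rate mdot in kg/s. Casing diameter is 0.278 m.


mdot = Q_loss / (cp * dT)
mdot = 3022.8 / (4.0742 * 14.505)
mdot = 51.150 kg/s


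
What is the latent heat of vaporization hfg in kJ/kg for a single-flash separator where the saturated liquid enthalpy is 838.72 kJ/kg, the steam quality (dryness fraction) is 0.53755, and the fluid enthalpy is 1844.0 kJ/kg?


hfg = (h - hf) / x
hfg = (1844.0 - 838.72) / 0.53755
hfg = 1870.1 kJ/kg


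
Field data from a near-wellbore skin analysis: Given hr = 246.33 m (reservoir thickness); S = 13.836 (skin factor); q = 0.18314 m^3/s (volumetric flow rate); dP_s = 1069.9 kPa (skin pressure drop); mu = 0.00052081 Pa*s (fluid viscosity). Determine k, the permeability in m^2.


k = S*q*mu / (2*pi*dP_s*1000*hr)
k = 13.836*0.18314*0.00052081 / (2*pi*1069.9*1000*246.33)
k = 7.9695e-13 m^2


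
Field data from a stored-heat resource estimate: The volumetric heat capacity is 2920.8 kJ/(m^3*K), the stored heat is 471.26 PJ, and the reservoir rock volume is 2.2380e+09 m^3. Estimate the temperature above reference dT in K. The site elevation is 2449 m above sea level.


dT = Q_s * 1e12 / (Vr * rhoc)
dT = 471.26 * 1e12 / (2.2380e+09 * 2920.8)
dT = 72.094 K


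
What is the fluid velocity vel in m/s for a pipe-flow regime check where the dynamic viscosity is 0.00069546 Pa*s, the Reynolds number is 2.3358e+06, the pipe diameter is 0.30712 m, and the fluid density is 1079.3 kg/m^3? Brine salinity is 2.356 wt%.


vel = Re * mu / (rho * D)
vel = 2.3358e+06 * 0.00069546 / (1079.3 * 0.30712)
vel = 4.9007 m/s


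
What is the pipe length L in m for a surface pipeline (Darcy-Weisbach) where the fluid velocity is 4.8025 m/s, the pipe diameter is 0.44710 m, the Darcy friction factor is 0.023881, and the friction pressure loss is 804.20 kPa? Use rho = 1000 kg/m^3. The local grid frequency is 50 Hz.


L = dP*1000*D / (f*rho*vel^2/2)
L = 804.20*1000*0.44710 / (0.023881*1000*4.8025^2/2)
L = 1305.6 m


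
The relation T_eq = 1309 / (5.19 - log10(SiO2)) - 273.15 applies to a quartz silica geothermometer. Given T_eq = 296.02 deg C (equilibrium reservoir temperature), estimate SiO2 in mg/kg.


SiO2 = 10^(5.19 - 1309/(T_eq + 273.15))
SiO2 = 10^(5.19 - 1309/(296.02 + 273.15))
SiO2 = 776.53 mg/kg


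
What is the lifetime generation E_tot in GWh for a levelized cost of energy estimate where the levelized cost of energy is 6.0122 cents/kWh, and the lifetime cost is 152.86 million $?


E_tot = C_tot / LCOE * 100
E_tot = 152.86 / 6.0122 * 100
E_tot = 2542.5 GWh


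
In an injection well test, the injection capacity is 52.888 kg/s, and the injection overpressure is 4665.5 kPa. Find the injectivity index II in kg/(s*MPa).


II = mdot * 1000 / dP
II = 52.888 * 1000 / 4665.5
II = 11.336 kg/(s*MPa)


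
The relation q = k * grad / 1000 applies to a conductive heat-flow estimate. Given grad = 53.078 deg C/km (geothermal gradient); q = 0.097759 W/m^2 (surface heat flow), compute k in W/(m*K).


k = q * 1000 / grad
k = 0.097759 * 1000 / 53.078
k = 1.8418 W/(m*K)


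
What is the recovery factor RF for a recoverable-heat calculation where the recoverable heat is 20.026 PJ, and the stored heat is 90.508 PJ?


RF = Q_rec / Q_s
RF = 20.026 / 90.508
RF = 0.22126


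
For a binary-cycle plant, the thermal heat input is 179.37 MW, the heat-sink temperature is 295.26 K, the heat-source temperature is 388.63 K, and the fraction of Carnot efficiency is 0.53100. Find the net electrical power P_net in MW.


Step 1: eta = (1 - Tc/Th)*f = (1 - 295.26/388.63)*0.531 = 0.1275750
Step 2: P_net = eta * Q_in = 0.1275750 * 179.37 = 22.883 MW
P_net = 22.883 MW


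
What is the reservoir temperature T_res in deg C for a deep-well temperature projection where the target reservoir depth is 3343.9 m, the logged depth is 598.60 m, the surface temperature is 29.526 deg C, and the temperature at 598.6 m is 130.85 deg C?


Step 1: grad = (T_d1 - T_surf)/d1 * 1000 = (130.85 - 29.526)/598.6 * 1000 = 169.2683 deg C/km
Step 2: T_res = T_surf + grad*d2/1000 = 29.526 + 169.2683*3343.9/1000 = 595.54 deg C
T_res = 595.54 deg C


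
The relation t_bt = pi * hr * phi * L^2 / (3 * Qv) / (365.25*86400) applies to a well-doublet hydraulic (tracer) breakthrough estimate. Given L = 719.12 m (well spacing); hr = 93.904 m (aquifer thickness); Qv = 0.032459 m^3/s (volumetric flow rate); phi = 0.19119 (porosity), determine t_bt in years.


t_bt = pi * hr * phi * L^2 / (3 * Qv) / (365.25*86400)
t_bt = pi * 93.904 * 0.19119 * 719.12^2 / (3 * 0.032459) / (365.25*86400)
t_bt = 9.4916 years


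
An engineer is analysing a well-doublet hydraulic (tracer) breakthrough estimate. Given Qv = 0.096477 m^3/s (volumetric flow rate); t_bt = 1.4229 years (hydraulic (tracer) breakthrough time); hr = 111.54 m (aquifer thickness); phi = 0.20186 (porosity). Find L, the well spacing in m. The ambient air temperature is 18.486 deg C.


L = sqrt(t_bt*365.25*86400*3*Qv / (pi*hr*phi))
L = sqrt(1.4229*365.25*86400*3*0.096477 / (pi*111.54*0.20186))
L = 428.64 m


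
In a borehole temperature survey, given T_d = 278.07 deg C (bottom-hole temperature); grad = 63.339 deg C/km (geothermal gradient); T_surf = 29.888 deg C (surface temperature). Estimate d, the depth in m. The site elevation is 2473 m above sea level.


d = (T_d - T_surf) / grad * 1000
d = (278.07 - 29.888) / 63.339 * 1000
d = 3918.3 m


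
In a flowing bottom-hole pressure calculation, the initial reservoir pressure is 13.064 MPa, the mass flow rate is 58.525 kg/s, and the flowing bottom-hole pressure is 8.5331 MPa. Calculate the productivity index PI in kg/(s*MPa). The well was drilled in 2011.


PI = mdot / (P_i - P_wf)
PI = 58.525 / (13.064 - 8.5331)
PI = 12.917 kg/(s*MPa)


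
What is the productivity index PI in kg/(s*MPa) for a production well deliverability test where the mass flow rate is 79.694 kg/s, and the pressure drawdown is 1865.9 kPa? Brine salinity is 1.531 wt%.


PI = mdot * 1000 / dP
PI = 79.694 * 1000 / 1865.9
PI = 42.711 kg/(s*MPa)


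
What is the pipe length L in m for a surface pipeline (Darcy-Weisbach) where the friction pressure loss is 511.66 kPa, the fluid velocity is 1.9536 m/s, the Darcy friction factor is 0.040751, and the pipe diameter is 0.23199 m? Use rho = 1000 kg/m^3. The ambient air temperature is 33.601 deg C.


L = dP*1000*D / (f*rho*vel^2/2)
L = 511.66*1000*0.23199 / (0.040751*1000*1.9536^2/2)
L = 1526.4 m


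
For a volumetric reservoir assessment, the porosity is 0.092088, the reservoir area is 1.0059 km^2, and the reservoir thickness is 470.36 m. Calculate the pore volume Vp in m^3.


Vp = A * 1e6 * hr * phi
Vp = 1.0059 * 1e6 * 470.36 * 0.092088
Vp = 4.3570e+07 m^3


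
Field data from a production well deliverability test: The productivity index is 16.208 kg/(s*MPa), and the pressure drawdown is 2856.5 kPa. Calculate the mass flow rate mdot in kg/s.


mdot = PI * dP / 1000
mdot = 16.208 * 2856.5 / 1000
mdot = 46.298 kg/s


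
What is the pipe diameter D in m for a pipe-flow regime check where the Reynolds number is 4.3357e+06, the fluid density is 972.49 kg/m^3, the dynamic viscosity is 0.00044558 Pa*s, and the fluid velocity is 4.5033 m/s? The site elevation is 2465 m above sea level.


D = Re * mu / (rho * vel)
D = 4.3357e+06 * 0.00044558 / (972.49 * 4.5033)
D = 0.44113 m


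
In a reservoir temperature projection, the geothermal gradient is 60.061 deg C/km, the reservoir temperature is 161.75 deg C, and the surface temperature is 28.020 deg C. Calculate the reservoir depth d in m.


d = (T_res - T_surf) / grad * 1000
d = (161.75 - 28.020) / 60.061 * 1000
d = 2226.6 m


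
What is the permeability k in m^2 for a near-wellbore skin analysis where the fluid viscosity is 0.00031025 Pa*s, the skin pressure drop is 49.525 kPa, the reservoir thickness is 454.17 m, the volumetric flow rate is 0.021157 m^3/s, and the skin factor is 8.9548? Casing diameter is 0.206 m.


k = S*q*mu / (2*pi*dP_s*1000*hr)
k = 8.9548*0.021157*0.00031025 / (2*pi*49.525*1000*454.17)
k = 4.1591e-13 m^2


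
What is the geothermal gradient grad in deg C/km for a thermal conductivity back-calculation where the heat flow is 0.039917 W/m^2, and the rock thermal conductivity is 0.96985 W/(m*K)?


grad = q / k * 1000
grad = 0.039917 / 0.96985 * 1000
grad = 41.158 deg C/km


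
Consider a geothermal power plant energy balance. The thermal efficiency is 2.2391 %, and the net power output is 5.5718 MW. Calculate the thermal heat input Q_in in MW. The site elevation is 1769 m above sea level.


Q_in = W_net / (eta / 100)
Q_in = 5.5718 / (2.2391 / 100)
Q_in = 248.84 MW


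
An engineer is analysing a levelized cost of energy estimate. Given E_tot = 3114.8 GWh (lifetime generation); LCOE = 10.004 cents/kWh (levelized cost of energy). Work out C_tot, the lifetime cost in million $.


C_tot = LCOE / 100 * E_tot
C_tot = 10.004 / 100 * 3114.8
C_tot = 311.60 million $


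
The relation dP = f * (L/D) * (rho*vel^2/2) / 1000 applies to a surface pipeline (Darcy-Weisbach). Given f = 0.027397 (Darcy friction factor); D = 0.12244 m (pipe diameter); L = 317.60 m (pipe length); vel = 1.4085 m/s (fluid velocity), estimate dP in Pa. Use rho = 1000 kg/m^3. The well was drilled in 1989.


dP = f * (L/D) * (rho*vel^2/2) / 1000
dP = 0.027397 * (317.60/0.12244) * (1000*1.4085^2/2) / 1000
dP = 70.49266 kPa
Convert: 70.49266 kPa * 1000.0 = 70493 Pa
dP = 70493 Pa


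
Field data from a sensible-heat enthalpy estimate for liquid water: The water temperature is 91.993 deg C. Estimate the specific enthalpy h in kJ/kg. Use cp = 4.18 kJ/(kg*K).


h = cp * T
h = 4.18 * 91.993
h = 384.53 kJ/kg


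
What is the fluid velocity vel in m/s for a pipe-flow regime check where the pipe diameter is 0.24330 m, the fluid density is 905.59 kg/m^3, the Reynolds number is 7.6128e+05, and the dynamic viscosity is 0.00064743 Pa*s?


vel = Re * mu / (rho * D)
vel = 7.6128e+05 * 0.00064743 / (905.59 * 0.24330)
vel = 2.2370 m/s


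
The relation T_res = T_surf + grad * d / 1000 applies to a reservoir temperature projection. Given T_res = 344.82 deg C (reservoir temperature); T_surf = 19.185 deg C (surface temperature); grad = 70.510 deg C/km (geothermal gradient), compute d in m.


d = (T_res - T_surf) / grad * 1000
d = (344.82 - 19.185) / 70.510 * 1000
d = 4618.3 m


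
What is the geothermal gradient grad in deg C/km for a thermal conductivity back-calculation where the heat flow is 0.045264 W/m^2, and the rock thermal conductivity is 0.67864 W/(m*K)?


grad = q / k * 1000
grad = 0.045264 / 0.67864 * 1000
grad = 66.698 deg C/km


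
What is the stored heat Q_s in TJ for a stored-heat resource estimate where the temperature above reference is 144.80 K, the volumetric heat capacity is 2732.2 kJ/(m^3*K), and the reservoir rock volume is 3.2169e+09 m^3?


Q_s = Vr * rhoc * dT / 1e12
Q_s = 3.2169e+09 * 2732.2 * 144.80 / 1e12
Q_s = 1272.678 PJ
Convert: 1272.678 PJ * 1000.0 = 1.2727e+06 TJ
Q_s = 1.2727e+06 TJ


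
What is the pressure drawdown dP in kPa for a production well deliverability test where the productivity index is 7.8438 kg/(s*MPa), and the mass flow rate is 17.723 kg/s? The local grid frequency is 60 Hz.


dP = mdot * 1000 / PI
dP = 17.723 * 1000 / 7.8438
dP = 2259.5 kPa


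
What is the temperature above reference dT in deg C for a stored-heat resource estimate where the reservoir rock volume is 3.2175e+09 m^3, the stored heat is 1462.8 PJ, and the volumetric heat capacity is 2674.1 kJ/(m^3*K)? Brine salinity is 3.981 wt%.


dT = Q_s * 1e12 / (Vr * rhoc)
dT = 1462.8 * 1e12 / (3.2175e+09 * 2674.1)
dT = 170.0156 K
Convert (temperature difference, 1 K = 1 deg C): 170.0156 K = 170.0156 deg C
dT = 170.02 deg C


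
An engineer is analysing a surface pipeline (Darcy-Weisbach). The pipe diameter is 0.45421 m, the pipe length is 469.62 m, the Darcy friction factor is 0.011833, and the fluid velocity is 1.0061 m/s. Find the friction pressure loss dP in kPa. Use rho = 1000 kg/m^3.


dP = f * (L/D) * (rho*vel^2/2) / 1000
dP = 0.011833 * (469.62/0.45421) * (1000*1.0061^2/2) / 1000
dP = 6.1921 kPa


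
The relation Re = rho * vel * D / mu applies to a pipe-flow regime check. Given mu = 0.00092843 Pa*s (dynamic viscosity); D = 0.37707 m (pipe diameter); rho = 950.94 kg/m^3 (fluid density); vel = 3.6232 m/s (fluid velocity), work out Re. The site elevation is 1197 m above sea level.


Re = rho * vel * D / mu
Re = 950.94 * 3.6232 * 0.37707 / 0.00092843
Re = 1.3993e+06


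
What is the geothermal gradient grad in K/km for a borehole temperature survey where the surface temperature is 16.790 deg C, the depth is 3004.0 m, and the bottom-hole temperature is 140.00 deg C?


grad = (T_d - T_surf) / d * 1000
grad = (140.00 - 16.790) / 3004.0 * 1000
grad = 41.01531 deg C/km
Convert: 41.01531 deg C/km * 1.0 = 41.015 K/km
grad = 41.015 K/km


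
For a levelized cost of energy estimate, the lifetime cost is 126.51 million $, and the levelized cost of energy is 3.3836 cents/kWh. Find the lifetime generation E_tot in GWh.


E_tot = C_tot / LCOE * 100
E_tot = 126.51 / 3.3836 * 100
E_tot = 3738.9 GWh


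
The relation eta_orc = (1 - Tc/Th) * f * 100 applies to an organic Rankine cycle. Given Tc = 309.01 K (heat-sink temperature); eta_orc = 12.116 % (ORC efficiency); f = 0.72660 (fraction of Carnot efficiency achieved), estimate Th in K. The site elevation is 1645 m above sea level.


Th = Tc / (1 - (eta_orc/100)/f)
Th = 309.01 / (1 - (12.116/100)/0.72660)
Th = 370.85 K


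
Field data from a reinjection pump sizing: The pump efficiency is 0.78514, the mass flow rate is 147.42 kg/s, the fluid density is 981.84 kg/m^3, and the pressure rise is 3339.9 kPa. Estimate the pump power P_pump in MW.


P_pump = mdot * dP / (rho * eta)
P_pump = 147.42 * 3339.9 / (981.84 * 0.78514)
P_pump = 638.7075 kW
Convert: 638.7075 kW * 0.001 = 0.63871 MW
P_pump = 0.63871 MW


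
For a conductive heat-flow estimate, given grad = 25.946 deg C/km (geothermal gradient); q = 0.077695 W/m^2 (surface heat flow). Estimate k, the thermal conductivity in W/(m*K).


k = q * 1000 / grad
k = 0.077695 * 1000 / 25.946
k = 2.9945 W/(m*K)


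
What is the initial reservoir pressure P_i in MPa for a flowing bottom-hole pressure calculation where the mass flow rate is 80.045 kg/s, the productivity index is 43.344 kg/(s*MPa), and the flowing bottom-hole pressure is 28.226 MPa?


P_i = P_wf + mdot / PI
P_i = 28.226 + 80.045 / 43.344
P_i = 30.073 MPa


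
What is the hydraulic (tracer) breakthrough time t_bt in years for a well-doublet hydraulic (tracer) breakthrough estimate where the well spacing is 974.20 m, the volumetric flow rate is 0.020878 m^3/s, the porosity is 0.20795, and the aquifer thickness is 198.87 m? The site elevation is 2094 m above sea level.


t_bt = pi * hr * phi * L^2 / (3 * Qv) / (365.25*86400)
t_bt = pi * 198.87 * 0.20795 * 974.20^2 / (3 * 0.020878) / (365.25*86400)
t_bt = 62.382 years


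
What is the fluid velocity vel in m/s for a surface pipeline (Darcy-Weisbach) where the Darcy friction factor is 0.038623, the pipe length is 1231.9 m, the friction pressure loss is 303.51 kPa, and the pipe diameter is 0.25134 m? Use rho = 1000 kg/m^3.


vel = sqrt(dP*1000*2*D / (f*L*rho))
vel = sqrt(303.51*1000*2*0.25134 / (0.038623*1231.9*1000))
vel = 1.7907 m/s


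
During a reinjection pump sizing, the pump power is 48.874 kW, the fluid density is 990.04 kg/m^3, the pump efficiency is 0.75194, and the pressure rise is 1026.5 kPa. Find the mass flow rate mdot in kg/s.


mdot = P_pump * rho * eta / dP
mdot = 48.874 * 990.04 * 0.75194 / 1026.5
mdot = 35.445 kg/s


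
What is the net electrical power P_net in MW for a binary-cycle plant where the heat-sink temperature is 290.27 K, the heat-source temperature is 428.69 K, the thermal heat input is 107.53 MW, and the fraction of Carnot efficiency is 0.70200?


Step 1: eta = (1 - Tc/Th)*f = (1 - 290.27/428.69)*0.702 = 0.2266692
Step 2: P_net = eta * Q_in = 0.2266692 * 107.53 = 24.374 MW
P_net = 24.374 MW


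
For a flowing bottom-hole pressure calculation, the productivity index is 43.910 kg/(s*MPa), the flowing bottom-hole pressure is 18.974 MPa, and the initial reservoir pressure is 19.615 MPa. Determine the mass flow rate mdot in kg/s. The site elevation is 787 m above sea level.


mdot = (P_i - P_wf) * PI
mdot = (19.615 - 18.974) * 43.910
mdot = 28.146 kg/s


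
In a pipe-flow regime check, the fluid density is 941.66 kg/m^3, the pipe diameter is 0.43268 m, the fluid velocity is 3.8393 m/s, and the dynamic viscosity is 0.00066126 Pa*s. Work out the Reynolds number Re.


Re = rho * vel * D / mu
Re = 941.66 * 3.8393 * 0.43268 / 0.00066126
Re = 2.3656e+06


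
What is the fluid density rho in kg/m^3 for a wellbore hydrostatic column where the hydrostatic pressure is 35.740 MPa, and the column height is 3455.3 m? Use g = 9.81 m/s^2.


rho = P * 1e6 / (g * h)
rho = 35.740 * 1e6 / (9.81 * 3455.3)
rho = 1054.4 kg/m^3


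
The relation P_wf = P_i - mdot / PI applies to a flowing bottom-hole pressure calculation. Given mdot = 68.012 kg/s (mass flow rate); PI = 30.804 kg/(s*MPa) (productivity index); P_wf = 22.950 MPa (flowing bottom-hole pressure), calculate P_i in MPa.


P_i = P_wf + mdot / PI
P_i = 22.950 + 68.012 / 30.804
P_i = 25.158 MPa


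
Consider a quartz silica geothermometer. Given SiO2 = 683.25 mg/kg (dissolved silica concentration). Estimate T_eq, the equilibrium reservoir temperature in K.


T_eq = 1309 / (5.19 - log10(SiO2)) - 273.15
T_eq = 1309 / (5.19 - log10(683.25)) - 273.15
T_eq = 282.5894 deg C
Convert to K: 282.5894 + 273.15 = 555.74 K
T_eq = 555.74 K


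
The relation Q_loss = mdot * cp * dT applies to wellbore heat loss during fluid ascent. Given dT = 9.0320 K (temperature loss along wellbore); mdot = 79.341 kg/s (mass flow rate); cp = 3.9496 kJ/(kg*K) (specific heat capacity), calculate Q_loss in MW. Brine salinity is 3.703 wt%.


Q_loss = mdot * cp * dT
Q_loss = 79.341 * 3.9496 * 9.0320
Q_loss = 2830.315 kW
Convert: 2830.315 kW * 0.001 = 2.8303 MW
Q_loss = 2.8303 MW


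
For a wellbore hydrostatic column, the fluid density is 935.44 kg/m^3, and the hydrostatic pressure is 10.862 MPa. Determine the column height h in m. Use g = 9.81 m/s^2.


h = P * 1e6 / (g * rho)
h = 10.862 * 1e6 / (9.81 * 935.44)
h = 1183.7 m


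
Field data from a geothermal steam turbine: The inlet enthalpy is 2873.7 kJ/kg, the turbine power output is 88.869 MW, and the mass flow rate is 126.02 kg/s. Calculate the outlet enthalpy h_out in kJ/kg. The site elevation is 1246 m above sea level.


h_out = h_in - P * 1000 / mdot
h_out = 2873.7 - 88.869 * 1000 / 126.02
h_out = 2168.5 kJ/kg


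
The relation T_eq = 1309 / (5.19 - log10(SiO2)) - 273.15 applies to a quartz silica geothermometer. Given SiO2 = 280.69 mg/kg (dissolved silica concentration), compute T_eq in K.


T_eq = 1309 / (5.19 - log10(SiO2)) - 273.15
T_eq = 1309 / (5.19 - log10(280.69)) - 273.15
T_eq = 204.2783 deg C
Convert to K: 204.2783 + 273.15 = 477.43 K
T_eq = 477.43 K


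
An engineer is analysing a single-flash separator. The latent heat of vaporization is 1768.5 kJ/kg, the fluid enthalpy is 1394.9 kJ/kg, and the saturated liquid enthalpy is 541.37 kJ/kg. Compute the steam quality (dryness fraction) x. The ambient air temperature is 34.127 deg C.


x = (h - hf) / hfg
x = (1394.9 - 541.37) / 1768.5
x = 0.48263


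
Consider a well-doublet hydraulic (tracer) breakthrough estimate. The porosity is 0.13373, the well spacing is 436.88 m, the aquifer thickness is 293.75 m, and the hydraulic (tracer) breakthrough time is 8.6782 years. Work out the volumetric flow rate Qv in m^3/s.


Qv = pi*hr*phi*L^2 / (3*t_bt*365.25*86400)
Qv = pi*293.75*0.13373*436.88^2 / (3*8.6782*365.25*86400)
Qv = 0.028670 m^3/s


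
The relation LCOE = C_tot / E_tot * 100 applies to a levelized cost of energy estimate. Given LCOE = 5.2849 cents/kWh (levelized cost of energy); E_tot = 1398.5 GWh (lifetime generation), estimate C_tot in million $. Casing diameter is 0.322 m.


C_tot = LCOE / 100 * E_tot
C_tot = 5.2849 / 100 * 1398.5
C_tot = 73.909 million $


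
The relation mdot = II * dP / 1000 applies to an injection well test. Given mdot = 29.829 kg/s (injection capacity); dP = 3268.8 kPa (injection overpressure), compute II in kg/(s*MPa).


II = mdot * 1000 / dP
II = 29.829 * 1000 / 3268.8
II = 9.1254 kg/(s*MPa)


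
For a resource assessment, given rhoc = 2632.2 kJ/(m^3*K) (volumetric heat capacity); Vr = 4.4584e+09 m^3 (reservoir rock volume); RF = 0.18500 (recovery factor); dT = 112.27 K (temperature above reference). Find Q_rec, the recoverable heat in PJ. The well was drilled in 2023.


Step 1: Q_s = Vr*rhoc*dT/1e12 = 4.4584e+09*2632.2*112.27/1e12 = 1317.533 PJ
Step 2: Q_rec = Q_s * RF = 1317.533 * 0.185 = 243.74 PJ
Q_rec = 243.74 PJ


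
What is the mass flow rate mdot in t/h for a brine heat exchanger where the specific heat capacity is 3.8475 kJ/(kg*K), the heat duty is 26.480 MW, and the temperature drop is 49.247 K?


mdot = Q * 1000 / (cp * dT)
mdot = 26.480 * 1000 / (3.8475 * 49.247)
mdot = 139.7525 kg/s
Convert: 139.7525 kg/s * 3.6 = 503.11 t/h
mdot = 503.11 t/h


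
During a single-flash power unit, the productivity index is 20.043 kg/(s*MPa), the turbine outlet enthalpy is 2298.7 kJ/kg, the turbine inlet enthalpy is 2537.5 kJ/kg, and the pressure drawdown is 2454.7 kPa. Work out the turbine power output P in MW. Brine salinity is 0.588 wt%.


Step 1: mdot = PI * dP / 1000 = 20.043 * 2454.7 / 1000 = 49.19955 kg/s
Step 2: P = mdot*(h_in - h_out)/1000 = 49.19955*(2537.5 - 2298.7)/1000 = 11.749 MW
P = 11.749 MW


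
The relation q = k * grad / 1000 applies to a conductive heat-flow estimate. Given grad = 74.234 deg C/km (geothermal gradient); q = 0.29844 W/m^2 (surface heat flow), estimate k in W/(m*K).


k = q * 1000 / grad
k = 0.29844 * 1000 / 74.234
k = 4.0203 W/(m*K)


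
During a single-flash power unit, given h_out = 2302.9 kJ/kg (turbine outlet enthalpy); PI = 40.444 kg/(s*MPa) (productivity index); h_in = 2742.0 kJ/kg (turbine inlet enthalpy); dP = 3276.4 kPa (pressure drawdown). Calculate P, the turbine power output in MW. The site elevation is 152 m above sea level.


Step 1: mdot = PI * dP / 1000 = 40.444 * 3276.4 / 1000 = 132.5107 kg/s
Step 2: P = mdot*(h_in - h_out)/1000 = 132.5107*(2742.0 - 2302.9)/1000 = 58.185 MW
P = 58.185 MW


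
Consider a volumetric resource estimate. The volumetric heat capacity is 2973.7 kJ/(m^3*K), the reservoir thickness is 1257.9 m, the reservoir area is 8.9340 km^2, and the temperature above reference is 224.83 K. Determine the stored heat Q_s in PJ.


Step 1: Vr = A*1e6*hr = 8.934*1e6*1257.9 = 1.123808e+10 m^3
Step 2: Q_s = Vr*rhoc*dT/1e12 = 1.123808e+10*2973.7*224.83/1e12 = 7513.5 PJ
Q_s = 7513.5 PJ


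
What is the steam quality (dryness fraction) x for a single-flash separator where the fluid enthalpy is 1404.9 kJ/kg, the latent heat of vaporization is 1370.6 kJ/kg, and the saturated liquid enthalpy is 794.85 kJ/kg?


x = (h - hf) / hfg
x = (1404.9 - 794.85) / 1370.6
x = 0.44510


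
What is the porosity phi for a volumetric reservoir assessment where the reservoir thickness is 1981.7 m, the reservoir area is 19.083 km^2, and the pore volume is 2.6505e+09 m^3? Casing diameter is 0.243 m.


phi = Vp / (A * 1e6 * hr)
phi = 2.6505e+09 / (19.083 * 1e6 * 1981.7)
phi = 0.070088


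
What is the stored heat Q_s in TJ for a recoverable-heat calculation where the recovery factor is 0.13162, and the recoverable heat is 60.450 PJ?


Q_s = Q_rec / RF
Q_s = 60.450 / 0.13162
Q_s = 459.2767 PJ
Convert: 459.2767 PJ * 1000.0 = 4.5928e+05 TJ
Q_s = 4.5928e+05 TJ


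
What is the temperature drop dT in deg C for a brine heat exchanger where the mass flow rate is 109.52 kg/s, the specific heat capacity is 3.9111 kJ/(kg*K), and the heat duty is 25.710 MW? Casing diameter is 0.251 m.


dT = Q * 1000 / (mdot * cp)
dT = 25.710 * 1000 / (109.52 * 3.9111)
dT = 60.02190 K
Convert (temperature difference, 1 K = 1 deg C): 60.02190 K = 60.02190 deg C
dT = 60.022 deg C


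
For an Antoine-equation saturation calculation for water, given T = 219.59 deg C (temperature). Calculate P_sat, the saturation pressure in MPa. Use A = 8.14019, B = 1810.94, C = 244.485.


P_sat = 10^(A - B/(C + T)) / 760 * 0.101325
P_sat = 10^(8.14019 - 1810.94/(244.485 + 219.59)) / 760 * 0.101325
P_sat = 2.3059 MPa


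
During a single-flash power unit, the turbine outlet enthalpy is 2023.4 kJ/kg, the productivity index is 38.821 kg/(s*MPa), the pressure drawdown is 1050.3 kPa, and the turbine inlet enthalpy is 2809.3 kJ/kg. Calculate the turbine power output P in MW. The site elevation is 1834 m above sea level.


Step 1: mdot = PI * dP / 1000 = 38.821 * 1050.3 / 1000 = 40.77370 kg/s
Step 2: P = mdot*(h_in - h_out)/1000 = 40.77370*(2809.3 - 2023.4)/1000 = 32.044 MW
P = 32.044 MW


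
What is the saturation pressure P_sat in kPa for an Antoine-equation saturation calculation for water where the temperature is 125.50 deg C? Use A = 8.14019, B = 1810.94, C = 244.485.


P_sat = 10^(A - B/(C + T)) / 760 * 0.101325
P_sat = 10^(8.14019 - 1810.94/(244.485 + 125.50)) / 760 * 0.101325
P_sat = 0.2346725 MPa
Convert: 0.2346725 MPa * 1000.0 = 234.67 kPa
P_sat = 234.67 kPa


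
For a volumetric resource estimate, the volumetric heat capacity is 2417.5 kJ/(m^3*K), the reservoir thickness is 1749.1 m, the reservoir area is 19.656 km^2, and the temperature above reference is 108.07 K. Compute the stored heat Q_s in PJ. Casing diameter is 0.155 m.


Step 1: Vr = A*1e6*hr = 19.656*1e6*1749.1 = 3.438031e+10 m^3
Step 2: Q_s = Vr*rhoc*dT/1e12 = 3.438031e+10*2417.5*108.07/1e12 = 8982.2 PJ
Q_s = 8982.2 PJ


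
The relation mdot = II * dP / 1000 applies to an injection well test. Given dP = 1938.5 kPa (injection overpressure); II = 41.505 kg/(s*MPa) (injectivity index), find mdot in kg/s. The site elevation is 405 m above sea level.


mdot = II * dP / 1000
mdot = 41.505 * 1938.5 / 1000
mdot = 80.457 kg/s


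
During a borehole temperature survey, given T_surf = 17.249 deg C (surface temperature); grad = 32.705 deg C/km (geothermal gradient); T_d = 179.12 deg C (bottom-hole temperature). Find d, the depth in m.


d = (T_d - T_surf) / grad * 1000
d = (179.12 - 17.249) / 32.705 * 1000
d = 4949.4 m


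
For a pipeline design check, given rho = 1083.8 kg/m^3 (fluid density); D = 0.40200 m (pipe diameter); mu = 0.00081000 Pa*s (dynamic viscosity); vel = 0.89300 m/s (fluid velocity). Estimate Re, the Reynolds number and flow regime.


Step 1: Re = rho*vel*D/mu = 1083.8*0.893*0.402/0.00081 = 4.8033e+05
Step 2: Re = 4.8033e+05 > 4000, so flow is turbulent.
Re = 4.8033e+05 (turbulent)


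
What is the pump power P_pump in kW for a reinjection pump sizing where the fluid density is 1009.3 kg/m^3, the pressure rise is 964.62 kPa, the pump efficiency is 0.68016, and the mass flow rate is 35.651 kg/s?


P_pump = mdot * dP / (rho * eta)
P_pump = 35.651 * 964.62 / (1009.3 * 0.68016)
P_pump = 50.095 kW


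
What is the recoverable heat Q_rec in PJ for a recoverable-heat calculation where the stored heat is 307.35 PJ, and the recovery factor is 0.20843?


Q_rec = Q_s * RF
Q_rec = 307.35 * 0.20843
Q_rec = 64.061 PJ
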